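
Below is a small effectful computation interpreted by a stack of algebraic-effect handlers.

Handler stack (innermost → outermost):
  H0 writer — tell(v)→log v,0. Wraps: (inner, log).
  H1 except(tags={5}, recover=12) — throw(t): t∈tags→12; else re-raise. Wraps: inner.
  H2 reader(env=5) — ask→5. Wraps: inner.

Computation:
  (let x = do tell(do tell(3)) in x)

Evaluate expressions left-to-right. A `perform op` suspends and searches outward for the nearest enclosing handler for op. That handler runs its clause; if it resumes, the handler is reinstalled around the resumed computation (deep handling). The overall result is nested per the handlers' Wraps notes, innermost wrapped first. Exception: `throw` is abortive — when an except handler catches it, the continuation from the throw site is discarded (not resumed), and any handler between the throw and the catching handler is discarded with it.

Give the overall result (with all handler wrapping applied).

Working:
tell(3) @ H0 ⇒ log+=3
tell(0) @ H0 ⇒ log+=0
H0 returns (0, (3, 0))
H1 returns (0, (3, 0))
H2 returns (0, (3, 0))
= (0, (3, 0))

Answer: (0, (3, 0))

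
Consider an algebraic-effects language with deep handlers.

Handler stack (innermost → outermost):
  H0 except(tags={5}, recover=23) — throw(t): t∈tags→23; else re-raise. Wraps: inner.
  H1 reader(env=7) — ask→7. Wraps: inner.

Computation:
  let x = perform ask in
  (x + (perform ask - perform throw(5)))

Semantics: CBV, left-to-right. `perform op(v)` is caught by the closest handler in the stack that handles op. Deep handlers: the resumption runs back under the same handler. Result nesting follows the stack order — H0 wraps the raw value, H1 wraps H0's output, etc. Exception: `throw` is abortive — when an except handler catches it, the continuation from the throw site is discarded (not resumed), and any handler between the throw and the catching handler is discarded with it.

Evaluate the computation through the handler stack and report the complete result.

Working:
ask @ H1 ⇒ 7
ask @ H1 ⇒ 7
throw(5) @ H0 caught ⇒ 23
H1 returns 23
= 23

Answer: 23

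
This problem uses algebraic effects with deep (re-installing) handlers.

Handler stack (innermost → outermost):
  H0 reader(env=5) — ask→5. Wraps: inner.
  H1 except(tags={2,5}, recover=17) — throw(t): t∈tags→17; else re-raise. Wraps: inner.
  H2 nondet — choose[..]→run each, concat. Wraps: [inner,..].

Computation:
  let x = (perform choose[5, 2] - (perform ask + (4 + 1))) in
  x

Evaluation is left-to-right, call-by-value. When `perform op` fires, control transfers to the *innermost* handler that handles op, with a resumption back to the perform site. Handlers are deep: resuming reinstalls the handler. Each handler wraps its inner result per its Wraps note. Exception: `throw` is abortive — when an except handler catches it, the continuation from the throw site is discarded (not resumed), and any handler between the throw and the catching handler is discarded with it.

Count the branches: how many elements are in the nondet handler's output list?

Evaluation trace:
choose[5, 2] @ H2
  branch[0] choose=5:
    ask @ H0 ⇒ 5
    H0 returns -5
    H1 returns -5
    H2 returns [-5]
  branch[1] choose=2:
    ask @ H0 ⇒ 5
    H0 returns -8
    H1 returns -8
    H2 returns [-8]
= [-5, -8]

Answer: 2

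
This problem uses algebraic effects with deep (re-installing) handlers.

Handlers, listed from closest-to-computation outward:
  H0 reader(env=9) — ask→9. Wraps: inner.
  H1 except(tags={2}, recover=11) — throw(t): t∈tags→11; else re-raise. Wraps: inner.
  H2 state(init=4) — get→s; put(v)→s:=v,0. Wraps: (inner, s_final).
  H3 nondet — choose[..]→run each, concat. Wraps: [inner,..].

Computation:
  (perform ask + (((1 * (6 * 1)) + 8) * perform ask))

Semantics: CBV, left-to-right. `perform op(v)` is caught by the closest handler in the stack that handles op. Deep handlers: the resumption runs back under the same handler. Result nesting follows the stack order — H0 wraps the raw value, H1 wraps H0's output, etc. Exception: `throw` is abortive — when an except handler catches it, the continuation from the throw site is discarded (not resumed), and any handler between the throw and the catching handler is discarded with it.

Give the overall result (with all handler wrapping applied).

Answer: [(135, 4)]

Evaluation trace:
ask @ H0 ⇒ 9
ask @ H0 ⇒ 9
H0 returns 135
H1 returns 135
H2 returns (135, 4)
H3 returns [(135, 4)]
= [(135, 4)]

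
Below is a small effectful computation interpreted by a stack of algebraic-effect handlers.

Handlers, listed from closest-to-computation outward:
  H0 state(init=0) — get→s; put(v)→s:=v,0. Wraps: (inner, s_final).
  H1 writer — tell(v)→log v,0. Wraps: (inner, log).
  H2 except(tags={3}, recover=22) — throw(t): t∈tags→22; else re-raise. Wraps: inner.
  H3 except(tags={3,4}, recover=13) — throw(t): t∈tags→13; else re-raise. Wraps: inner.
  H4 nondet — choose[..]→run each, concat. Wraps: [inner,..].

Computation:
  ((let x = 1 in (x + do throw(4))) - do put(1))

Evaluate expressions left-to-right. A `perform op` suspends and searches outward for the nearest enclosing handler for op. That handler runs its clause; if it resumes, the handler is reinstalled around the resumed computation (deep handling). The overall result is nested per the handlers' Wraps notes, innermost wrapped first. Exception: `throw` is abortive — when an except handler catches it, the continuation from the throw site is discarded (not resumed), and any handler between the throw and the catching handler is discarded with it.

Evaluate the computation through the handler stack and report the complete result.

Answer: [13]

Evaluation trace:
throw(4) @ H2 re-raised
throw(4) @ H3 caught ⇒ 13
H4 returns [13]
= [13]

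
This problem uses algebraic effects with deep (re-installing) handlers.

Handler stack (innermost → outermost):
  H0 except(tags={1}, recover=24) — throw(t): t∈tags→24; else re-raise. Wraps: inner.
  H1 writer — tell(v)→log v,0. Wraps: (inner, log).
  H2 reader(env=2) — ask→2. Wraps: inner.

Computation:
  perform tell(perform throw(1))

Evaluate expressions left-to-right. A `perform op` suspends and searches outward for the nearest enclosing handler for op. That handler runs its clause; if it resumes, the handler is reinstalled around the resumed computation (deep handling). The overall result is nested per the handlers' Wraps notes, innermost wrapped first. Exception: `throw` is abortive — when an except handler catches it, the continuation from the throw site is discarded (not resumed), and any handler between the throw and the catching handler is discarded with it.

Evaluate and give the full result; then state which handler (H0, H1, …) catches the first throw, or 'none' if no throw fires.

Answer: (24, ()) ; first throw caught by: H0

Step-by-step:
throw(1) @ H0 caught ⇒ 24
H1 returns (24, ())
H2 returns (24, ())
= (24, ())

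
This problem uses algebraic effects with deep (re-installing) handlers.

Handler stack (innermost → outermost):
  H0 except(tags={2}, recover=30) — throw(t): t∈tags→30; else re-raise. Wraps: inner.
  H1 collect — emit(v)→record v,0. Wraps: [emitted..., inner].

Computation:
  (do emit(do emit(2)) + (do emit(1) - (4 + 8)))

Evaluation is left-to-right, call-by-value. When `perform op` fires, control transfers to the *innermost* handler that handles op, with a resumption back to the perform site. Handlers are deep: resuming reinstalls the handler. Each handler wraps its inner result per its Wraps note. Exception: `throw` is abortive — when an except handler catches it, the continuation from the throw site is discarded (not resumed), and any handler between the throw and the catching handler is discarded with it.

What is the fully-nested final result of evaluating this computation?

Working:
emit(2) @ H1 ⇒ out+=2
emit(0) @ H1 ⇒ out+=0
emit(1) @ H1 ⇒ out+=1
H0 returns -12
H1 returns [2, 0, 1, -12]
= [2, 0, 1, -12]

Answer: [2, 0, 1, -12]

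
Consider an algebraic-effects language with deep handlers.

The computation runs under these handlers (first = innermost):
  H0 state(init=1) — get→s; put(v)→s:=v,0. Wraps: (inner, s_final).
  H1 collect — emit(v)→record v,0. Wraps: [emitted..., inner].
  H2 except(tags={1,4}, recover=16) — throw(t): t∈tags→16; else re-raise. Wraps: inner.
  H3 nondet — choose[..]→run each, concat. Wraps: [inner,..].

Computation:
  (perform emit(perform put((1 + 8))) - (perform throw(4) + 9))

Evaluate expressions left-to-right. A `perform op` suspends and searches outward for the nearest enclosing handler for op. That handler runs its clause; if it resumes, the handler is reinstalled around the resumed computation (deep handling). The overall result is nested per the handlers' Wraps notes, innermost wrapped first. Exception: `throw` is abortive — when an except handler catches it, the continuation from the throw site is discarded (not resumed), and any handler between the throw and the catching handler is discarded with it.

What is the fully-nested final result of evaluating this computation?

Answer: [16]

Evaluation trace:
put(9) @ H0 ⇒ s:=9
emit(0) @ H1 ⇒ out+=0
throw(4) @ H2 caught ⇒ 16
H3 returns [16]
= [16]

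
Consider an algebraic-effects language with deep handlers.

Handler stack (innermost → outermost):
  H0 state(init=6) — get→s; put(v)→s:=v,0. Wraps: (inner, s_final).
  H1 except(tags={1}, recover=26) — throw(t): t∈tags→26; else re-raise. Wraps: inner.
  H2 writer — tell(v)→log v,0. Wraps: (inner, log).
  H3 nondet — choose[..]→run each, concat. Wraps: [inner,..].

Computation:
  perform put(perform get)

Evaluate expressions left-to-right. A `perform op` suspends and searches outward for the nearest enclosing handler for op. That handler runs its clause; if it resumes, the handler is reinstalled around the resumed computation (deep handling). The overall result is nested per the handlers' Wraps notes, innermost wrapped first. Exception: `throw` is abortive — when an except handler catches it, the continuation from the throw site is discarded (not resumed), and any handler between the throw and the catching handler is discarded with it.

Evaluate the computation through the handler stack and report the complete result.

Working:
get @ H0 ⇒ 6
put(6) @ H0 ⇒ s:=6
H0 returns (0, 6)
H1 returns (0, 6)
H2 returns ((0, 6), ())
H3 returns [((0, 6), ())]
= [((0, 6), ())]

Answer: [((0, 6), ())]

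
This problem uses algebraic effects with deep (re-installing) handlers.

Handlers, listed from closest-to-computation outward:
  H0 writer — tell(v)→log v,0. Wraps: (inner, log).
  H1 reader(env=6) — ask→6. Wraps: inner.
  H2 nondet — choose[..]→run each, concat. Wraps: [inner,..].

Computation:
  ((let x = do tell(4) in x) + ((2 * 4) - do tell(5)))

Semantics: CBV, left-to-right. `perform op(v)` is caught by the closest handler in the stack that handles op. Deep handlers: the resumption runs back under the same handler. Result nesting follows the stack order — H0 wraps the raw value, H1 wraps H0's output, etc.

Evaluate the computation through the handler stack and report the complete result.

Answer: [(8, (4, 5))]

Step-by-step:
tell(4) @ H0 ⇒ log+=4
tell(5) @ H0 ⇒ log+=5
H0 returns (8, (4, 5))
H1 returns (8, (4, 5))
H2 returns [(8, (4, 5))]
= [(8, (4, 5))]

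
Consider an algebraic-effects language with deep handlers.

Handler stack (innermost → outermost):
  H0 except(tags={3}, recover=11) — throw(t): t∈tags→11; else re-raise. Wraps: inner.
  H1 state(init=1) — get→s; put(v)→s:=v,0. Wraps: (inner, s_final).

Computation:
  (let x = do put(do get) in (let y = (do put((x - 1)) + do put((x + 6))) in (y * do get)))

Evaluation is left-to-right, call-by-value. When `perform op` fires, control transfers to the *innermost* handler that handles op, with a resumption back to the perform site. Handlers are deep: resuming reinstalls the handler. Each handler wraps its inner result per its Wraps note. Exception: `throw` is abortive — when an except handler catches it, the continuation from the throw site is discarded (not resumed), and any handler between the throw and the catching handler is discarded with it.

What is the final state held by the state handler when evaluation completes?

Evaluation trace:
get @ H1 ⇒ 1
put(1) @ H1 ⇒ s:=1
put(-1) @ H1 ⇒ s:=-1
put(6) @ H1 ⇒ s:=6
get @ H1 ⇒ 6
H0 returns 0
H1 returns (0, 6)
= (0, 6)

Answer: 6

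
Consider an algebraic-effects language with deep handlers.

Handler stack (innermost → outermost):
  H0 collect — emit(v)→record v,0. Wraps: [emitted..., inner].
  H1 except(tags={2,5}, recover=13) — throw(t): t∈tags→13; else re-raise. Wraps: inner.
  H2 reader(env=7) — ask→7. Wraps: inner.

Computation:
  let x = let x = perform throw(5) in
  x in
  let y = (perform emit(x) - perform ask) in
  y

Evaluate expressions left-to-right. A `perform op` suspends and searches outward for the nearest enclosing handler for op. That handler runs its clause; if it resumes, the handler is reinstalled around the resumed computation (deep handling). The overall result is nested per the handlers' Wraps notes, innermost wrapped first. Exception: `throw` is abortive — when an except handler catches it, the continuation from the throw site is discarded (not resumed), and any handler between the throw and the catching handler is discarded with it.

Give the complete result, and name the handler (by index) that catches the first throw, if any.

Working:
throw(5) @ H1 caught ⇒ 13
H2 returns 13
= 13

Answer: 13 ; first throw caught by: H1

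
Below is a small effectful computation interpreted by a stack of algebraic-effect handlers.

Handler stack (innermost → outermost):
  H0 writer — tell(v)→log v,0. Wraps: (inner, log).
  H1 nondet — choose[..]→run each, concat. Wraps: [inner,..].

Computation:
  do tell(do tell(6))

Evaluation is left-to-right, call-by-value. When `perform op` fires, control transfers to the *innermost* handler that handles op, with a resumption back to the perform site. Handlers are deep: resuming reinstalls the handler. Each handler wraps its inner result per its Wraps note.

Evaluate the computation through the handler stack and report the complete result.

Answer: [(0, (6, 0))]

Step-by-step:
tell(6) @ H0 ⇒ log+=6
tell(0) @ H0 ⇒ log+=0
H0 returns (0, (6, 0))
H1 returns [(0, (6, 0))]
= [(0, (6, 0))]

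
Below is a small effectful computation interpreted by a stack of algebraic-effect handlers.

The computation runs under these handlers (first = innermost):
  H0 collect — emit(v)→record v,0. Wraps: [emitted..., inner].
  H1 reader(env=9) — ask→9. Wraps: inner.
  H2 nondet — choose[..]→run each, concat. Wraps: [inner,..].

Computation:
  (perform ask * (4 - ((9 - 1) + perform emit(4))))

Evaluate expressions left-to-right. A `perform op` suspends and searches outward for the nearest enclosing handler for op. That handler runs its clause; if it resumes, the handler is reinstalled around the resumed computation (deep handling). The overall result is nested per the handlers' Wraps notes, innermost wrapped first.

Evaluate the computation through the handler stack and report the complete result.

Answer: [[4, -36]]

Evaluation trace:
ask @ H1 ⇒ 9
emit(4) @ H0 ⇒ out+=4
H0 returns [4, -36]
H1 returns [4, -36]
H2 returns [[4, -36]]
= [[4, -36]]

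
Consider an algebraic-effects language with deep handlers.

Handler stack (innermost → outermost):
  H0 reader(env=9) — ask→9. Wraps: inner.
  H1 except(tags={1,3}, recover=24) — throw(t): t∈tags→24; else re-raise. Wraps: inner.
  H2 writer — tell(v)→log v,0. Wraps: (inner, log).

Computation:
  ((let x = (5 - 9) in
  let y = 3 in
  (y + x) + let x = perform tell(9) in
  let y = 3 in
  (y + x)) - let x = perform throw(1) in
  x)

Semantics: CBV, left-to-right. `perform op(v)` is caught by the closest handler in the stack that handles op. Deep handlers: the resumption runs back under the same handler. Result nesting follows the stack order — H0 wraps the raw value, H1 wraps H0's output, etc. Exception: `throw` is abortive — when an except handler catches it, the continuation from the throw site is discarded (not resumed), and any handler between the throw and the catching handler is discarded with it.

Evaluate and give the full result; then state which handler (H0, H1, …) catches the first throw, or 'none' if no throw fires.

Answer: (24, (9)) ; first throw caught by: H1

Working:
tell(9) @ H2 ⇒ log+=9
throw(1) @ H1 caught ⇒ 24
H2 returns (24, (9))
= (24, (9))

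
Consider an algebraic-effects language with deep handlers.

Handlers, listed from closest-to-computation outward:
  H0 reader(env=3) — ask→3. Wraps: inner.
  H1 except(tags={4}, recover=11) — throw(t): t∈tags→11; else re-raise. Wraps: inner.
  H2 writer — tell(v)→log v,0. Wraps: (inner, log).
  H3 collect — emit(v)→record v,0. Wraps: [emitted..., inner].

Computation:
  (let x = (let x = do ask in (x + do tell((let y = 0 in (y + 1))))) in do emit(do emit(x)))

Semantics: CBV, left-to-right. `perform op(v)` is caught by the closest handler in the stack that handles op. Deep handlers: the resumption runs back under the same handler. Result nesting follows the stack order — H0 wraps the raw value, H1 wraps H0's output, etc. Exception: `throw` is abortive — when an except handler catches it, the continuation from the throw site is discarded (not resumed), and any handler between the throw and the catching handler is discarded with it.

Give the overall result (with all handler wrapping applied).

Answer: [3, 0, (0, (1))]

Working:
ask @ H0 ⇒ 3
tell(1) @ H2 ⇒ log+=1
emit(3) @ H3 ⇒ out+=3
emit(0) @ H3 ⇒ out+=0
H0 returns 0
H1 returns 0
H2 returns (0, (1))
H3 returns [3, 0, (0, (1))]
= [3, 0, (0, (1))]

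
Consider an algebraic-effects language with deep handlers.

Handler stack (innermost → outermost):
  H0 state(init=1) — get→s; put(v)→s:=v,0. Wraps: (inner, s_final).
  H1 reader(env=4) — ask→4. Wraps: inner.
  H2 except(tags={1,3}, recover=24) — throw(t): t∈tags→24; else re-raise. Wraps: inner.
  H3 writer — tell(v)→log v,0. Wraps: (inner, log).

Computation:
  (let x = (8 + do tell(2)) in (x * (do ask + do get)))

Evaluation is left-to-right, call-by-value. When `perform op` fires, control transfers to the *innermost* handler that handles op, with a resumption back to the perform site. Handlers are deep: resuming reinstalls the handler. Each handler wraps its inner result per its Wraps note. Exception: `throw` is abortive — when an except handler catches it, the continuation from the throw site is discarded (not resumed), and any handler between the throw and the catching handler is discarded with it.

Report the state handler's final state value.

Evaluation trace:
tell(2) @ H3 ⇒ log+=2
ask @ H1 ⇒ 4
get @ H0 ⇒ 1
H0 returns (40, 1)
H1 returns (40, 1)
H2 returns (40, 1)
H3 returns ((40, 1), (2))
= ((40, 1), (2))

Answer: 1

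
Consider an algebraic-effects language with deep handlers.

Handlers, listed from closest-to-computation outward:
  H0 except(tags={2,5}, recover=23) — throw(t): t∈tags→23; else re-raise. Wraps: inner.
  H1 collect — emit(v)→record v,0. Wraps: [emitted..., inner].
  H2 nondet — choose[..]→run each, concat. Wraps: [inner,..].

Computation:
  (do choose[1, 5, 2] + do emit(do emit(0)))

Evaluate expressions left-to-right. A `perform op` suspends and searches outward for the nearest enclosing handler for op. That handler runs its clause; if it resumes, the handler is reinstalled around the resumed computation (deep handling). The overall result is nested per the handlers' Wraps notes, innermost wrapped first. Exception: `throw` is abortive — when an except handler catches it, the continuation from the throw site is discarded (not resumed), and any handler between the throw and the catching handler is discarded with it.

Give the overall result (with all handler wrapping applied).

Step-by-step:
choose[1, 5, 2] @ H2
  branch[0] choose=1:
    emit(0) @ H1 ⇒ out+=0
    emit(0) @ H1 ⇒ out+=0
    H0 returns 1
    H1 returns [0, 0, 1]
    H2 returns [[0, 0, 1]]
  branch[1] choose=5:
    emit(0) @ H1 ⇒ out+=0
    emit(0) @ H1 ⇒ out+=0
    H0 returns 5
    H1 returns [0, 0, 5]
    H2 returns [[0, 0, 5]]
  branch[2] choose=2:
    emit(0) @ H1 ⇒ out+=0
    emit(0) @ H1 ⇒ out+=0
    H0 returns 2
    H1 returns [0, 0, 2]
    H2 returns [[0, 0, 2]]
= [[0, 0, 1], [0, 0, 5], [0, 0, 2]]

Answer: [[0, 0, 1], [0, 0, 5], [0, 0, 2]]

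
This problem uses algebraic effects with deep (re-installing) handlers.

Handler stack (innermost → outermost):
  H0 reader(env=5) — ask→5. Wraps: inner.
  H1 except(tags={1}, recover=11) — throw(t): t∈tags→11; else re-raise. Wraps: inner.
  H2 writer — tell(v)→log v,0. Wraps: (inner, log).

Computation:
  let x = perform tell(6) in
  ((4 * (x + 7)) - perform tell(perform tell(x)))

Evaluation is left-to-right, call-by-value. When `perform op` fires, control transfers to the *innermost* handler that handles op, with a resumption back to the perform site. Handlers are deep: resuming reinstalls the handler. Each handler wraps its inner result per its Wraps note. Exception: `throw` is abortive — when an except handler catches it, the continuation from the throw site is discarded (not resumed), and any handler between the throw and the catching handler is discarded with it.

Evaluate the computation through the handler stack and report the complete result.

Working:
tell(6) @ H2 ⇒ log+=6
tell(0) @ H2 ⇒ log+=0
tell(0) @ H2 ⇒ log+=0
H0 returns 28
H1 returns 28
H2 returns (28, (6, 0, 0))
= (28, (6, 0, 0))

Answer: (28, (6, 0, 0))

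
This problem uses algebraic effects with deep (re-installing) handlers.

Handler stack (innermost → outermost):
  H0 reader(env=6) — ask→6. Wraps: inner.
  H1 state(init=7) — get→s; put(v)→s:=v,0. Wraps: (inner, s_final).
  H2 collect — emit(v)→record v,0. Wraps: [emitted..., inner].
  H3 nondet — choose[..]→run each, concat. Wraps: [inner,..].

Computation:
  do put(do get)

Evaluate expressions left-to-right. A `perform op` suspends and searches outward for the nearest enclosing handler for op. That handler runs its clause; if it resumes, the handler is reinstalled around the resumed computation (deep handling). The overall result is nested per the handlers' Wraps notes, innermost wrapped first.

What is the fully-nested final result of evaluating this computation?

Evaluation trace:
get @ H1 ⇒ 7
put(7) @ H1 ⇒ s:=7
H0 returns 0
H1 returns (0, 7)
H2 returns [(0, 7)]
H3 returns [[(0, 7)]]
= [[(0, 7)]]

Answer: [[(0, 7)]]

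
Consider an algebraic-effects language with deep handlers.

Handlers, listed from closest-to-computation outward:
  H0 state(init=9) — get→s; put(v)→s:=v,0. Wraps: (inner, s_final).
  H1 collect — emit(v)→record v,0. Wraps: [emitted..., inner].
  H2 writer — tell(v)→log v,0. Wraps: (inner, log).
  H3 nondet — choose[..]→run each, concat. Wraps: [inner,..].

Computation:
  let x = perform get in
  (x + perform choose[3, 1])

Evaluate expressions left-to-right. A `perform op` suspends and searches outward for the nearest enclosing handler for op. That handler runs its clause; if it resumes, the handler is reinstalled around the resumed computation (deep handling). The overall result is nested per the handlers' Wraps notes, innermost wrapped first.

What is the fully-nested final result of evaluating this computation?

Step-by-step:
get @ H0 ⇒ 9
choose[3, 1] @ H3
  branch[0] choose=3:
    H0 returns (12, 9)
    H1 returns [(12, 9)]
    H2 returns ([(12, 9)], ())
    H3 returns [([(12, 9)], ())]
  branch[1] choose=1:
    H0 returns (10, 9)
    H1 returns [(10, 9)]
    H2 returns ([(10, 9)], ())
    H3 returns [([(10, 9)], ())]
= [([(12, 9)], ()), ([(10, 9)], ())]

Answer: [([(12, 9)], ()), ([(10, 9)], ())]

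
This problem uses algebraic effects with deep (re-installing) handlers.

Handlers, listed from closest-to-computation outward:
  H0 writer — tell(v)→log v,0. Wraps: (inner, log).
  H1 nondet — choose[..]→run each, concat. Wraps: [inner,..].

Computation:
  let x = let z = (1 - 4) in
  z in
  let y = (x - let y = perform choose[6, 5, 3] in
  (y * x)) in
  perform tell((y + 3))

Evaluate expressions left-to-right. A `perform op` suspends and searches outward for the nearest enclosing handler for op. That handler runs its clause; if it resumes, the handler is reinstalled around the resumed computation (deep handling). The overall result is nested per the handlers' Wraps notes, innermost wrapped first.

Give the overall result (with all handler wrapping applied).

Answer: [(0, (18)), (0, (15)), (0, (9))]

Step-by-step:
choose[6, 5, 3] @ H1
  branch[0] choose=6:
    tell(18) @ H0 ⇒ log+=18
    H0 returns (0, (18))
    H1 returns [(0, (18))]
  branch[1] choose=5:
    tell(15) @ H0 ⇒ log+=15
    H0 returns (0, (15))
    H1 returns [(0, (15))]
  branch[2] choose=3:
    tell(9) @ H0 ⇒ log+=9
    H0 returns (0, (9))
    H1 returns [(0, (9))]
= [(0, (18)), (0, (15)), (0, (9))]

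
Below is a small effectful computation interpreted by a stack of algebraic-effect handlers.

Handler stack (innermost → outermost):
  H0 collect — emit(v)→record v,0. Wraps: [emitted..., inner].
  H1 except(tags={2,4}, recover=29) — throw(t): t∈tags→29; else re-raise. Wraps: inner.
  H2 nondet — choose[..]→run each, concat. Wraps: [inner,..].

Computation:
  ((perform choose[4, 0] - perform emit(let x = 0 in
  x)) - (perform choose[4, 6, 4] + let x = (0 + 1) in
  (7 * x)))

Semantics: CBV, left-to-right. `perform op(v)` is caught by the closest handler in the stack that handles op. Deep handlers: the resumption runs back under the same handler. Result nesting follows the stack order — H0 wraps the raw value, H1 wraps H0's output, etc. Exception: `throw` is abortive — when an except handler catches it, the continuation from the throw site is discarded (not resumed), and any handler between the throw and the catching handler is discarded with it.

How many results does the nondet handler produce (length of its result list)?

Step-by-step:
choose[4, 0] @ H2
  branch[0] choose=4:
    emit(0) @ H0 ⇒ out+=0
    choose[4, 6, 4] @ H2
      branch[0] choose=4:
        H0 returns [0, -7]
        H1 returns [0, -7]
        H2 returns [[0, -7]]
      branch[1] choose=6:
        H0 returns [0, -9]
        H1 returns [0, -9]
        H2 returns [[0, -9]]
      branch[2] choose=4:
        H0 returns [0, -7]
        H1 returns [0, -7]
        H2 returns [[0, -7]]
  branch[1] choose=0:
    emit(0) @ H0 ⇒ out+=0
    choose[4, 6, 4] @ H2
      branch[0] choose=4:
        H0 returns [0, -11]
        H1 returns [0, -11]
        H2 returns [[0, -11]]
      branch[1] choose=6:
        H0 returns [0, -13]
        H1 returns [0, -13]
        H2 returns [[0, -13]]
      branch[2] choose=4:
        H0 returns [0, -11]
        H1 returns [0, -11]
        H2 returns [[0, -11]]
= [[0, -7], [0, -9], [0, -7], [0, -11], [0, -13], [0, -11]]

Answer: 6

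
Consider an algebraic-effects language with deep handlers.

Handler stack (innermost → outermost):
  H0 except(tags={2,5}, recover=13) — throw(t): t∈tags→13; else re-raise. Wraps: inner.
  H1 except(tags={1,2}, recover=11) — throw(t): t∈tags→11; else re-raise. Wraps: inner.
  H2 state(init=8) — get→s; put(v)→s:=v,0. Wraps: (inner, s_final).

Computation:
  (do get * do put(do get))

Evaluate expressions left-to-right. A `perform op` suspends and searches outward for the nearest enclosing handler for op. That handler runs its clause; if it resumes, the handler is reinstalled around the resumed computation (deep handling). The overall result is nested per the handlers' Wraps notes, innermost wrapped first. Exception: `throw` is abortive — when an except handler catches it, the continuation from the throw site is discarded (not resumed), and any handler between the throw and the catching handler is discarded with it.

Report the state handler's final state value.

Answer: 8

Evaluation trace:
get @ H2 ⇒ 8
get @ H2 ⇒ 8
put(8) @ H2 ⇒ s:=8
H0 returns 0
H1 returns 0
H2 returns (0, 8)
= (0, 8)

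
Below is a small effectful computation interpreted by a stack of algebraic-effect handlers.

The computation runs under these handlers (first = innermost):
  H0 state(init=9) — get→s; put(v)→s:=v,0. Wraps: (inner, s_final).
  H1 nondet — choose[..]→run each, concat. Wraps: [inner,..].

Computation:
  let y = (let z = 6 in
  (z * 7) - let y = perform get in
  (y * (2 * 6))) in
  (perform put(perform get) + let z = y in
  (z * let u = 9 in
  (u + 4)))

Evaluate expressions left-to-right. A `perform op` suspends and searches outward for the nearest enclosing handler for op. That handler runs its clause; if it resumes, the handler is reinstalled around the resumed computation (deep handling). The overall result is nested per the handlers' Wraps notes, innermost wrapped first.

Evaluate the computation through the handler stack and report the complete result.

Answer: [(-858, 9)]

Step-by-step:
get @ H0 ⇒ 9
get @ H0 ⇒ 9
put(9) @ H0 ⇒ s:=9
H0 returns (-858, 9)
H1 returns [(-858, 9)]
= [(-858, 9)]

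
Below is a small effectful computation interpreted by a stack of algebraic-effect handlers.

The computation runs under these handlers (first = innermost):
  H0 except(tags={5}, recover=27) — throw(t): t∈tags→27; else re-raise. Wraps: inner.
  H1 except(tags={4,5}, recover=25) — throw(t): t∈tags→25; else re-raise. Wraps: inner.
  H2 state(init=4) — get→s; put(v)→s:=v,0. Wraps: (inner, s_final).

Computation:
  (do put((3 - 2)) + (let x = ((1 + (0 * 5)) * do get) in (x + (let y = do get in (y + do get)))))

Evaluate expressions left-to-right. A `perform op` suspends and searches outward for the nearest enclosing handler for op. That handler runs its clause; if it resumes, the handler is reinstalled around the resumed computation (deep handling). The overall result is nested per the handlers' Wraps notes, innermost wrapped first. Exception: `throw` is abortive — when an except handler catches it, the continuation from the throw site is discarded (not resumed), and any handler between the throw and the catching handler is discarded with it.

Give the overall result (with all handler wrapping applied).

Answer: (3, 1)

Evaluation trace:
put(1) @ H2 ⇒ s:=1
get @ H2 ⇒ 1
get @ H2 ⇒ 1
get @ H2 ⇒ 1
H0 returns 3
H1 returns 3
H2 returns (3, 1)
= (3, 1)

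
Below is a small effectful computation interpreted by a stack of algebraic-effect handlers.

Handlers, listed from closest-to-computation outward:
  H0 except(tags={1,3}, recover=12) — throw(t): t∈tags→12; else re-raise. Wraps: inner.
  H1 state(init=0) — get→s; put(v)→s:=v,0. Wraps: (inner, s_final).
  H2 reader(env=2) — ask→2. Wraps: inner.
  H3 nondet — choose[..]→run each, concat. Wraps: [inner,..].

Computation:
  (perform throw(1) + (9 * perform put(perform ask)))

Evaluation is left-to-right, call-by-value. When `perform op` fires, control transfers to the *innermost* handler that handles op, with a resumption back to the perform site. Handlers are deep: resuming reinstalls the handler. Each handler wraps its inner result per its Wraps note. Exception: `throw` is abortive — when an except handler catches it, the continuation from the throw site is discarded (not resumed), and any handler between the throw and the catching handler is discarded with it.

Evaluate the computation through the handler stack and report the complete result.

Answer: [(12, 0)]

Evaluation trace:
throw(1) @ H0 caught ⇒ 12
H1 returns (12, 0)
H2 returns (12, 0)
H3 returns [(12, 0)]
= [(12, 0)]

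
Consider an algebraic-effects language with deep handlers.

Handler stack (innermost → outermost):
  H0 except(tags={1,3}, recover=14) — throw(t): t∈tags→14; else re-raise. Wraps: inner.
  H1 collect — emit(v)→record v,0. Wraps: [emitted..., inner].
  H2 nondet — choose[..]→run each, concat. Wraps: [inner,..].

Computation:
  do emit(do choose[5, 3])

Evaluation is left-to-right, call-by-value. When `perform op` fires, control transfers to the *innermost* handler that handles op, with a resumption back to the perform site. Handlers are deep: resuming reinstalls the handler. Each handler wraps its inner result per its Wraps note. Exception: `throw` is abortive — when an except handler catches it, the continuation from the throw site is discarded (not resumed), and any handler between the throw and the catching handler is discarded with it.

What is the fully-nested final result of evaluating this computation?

Working:
choose[5, 3] @ H2
  branch[0] choose=5:
    emit(5) @ H1 ⇒ out+=5
    H0 returns 0
    H1 returns [5, 0]
    H2 returns [[5, 0]]
  branch[1] choose=3:
    emit(3) @ H1 ⇒ out+=3
    H0 returns 0
    H1 returns [3, 0]
    H2 returns [[3, 0]]
= [[5, 0], [3, 0]]

Answer: [[5, 0], [3, 0]]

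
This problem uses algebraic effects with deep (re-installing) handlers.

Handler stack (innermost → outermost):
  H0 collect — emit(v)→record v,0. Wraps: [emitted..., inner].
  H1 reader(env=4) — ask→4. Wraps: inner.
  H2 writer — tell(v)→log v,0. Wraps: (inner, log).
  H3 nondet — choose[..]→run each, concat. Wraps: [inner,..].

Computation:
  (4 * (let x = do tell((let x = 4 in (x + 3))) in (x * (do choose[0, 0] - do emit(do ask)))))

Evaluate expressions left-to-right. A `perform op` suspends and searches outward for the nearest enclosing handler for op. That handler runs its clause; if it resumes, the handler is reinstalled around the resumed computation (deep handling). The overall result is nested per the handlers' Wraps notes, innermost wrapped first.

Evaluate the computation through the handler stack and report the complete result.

Working:
tell(7) @ H2 ⇒ log+=7
choose[0, 0] @ H3
  branch[0] choose=0:
    ask @ H1 ⇒ 4
    emit(4) @ H0 ⇒ out+=4
    H0 returns [4, 0]
    H1 returns [4, 0]
    H2 returns ([4, 0], (7))
    H3 returns [([4, 0], (7))]
  branch[1] choose=0:
    ask @ H1 ⇒ 4
    emit(4) @ H0 ⇒ out+=4
    H0 returns [4, 0]
    H1 returns [4, 0]
    H2 returns ([4, 0], (7))
    H3 returns [([4, 0], (7))]
= [([4, 0], (7)), ([4, 0], (7))]

Answer: [([4, 0], (7)), ([4, 0], (7))]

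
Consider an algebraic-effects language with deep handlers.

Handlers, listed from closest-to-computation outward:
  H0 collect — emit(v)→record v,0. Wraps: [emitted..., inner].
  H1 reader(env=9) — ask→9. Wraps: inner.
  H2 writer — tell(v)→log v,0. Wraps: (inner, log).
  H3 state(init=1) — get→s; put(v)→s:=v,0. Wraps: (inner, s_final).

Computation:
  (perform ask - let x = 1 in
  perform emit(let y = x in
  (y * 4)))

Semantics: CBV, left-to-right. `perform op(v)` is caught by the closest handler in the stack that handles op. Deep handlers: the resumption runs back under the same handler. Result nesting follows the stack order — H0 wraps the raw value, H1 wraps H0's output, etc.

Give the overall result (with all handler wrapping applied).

Working:
ask @ H1 ⇒ 9
emit(4) @ H0 ⇒ out+=4
H0 returns [4, 9]
H1 returns [4, 9]
H2 returns ([4, 9], ())
H3 returns (([4, 9], ()), 1)
= (([4, 9], ()), 1)

Answer: (([4, 9], ()), 1)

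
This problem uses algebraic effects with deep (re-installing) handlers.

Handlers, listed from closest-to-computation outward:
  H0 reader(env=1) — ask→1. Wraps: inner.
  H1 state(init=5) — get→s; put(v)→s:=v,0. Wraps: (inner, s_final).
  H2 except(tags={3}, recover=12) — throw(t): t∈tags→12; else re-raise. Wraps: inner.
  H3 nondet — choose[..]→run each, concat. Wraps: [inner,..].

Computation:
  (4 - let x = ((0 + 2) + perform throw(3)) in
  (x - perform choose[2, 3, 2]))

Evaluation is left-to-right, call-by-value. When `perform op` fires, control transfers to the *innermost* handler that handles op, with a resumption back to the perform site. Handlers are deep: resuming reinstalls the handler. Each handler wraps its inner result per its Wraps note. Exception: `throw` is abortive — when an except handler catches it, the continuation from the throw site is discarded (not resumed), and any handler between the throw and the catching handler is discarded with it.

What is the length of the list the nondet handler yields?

Answer: 1

Working:
throw(3) @ H2 caught ⇒ 12
H3 returns [12]
= [12]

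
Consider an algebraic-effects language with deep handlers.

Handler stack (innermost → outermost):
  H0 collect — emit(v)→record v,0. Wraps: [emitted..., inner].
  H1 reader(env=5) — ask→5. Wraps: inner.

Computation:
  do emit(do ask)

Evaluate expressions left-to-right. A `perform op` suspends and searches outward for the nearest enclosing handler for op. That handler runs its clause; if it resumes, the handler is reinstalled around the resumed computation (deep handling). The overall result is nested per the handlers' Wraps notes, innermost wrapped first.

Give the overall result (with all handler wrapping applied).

Working:
ask @ H1 ⇒ 5
emit(5) @ H0 ⇒ out+=5
H0 returns [5, 0]
H1 returns [5, 0]
= [5, 0]

Answer: [5, 0]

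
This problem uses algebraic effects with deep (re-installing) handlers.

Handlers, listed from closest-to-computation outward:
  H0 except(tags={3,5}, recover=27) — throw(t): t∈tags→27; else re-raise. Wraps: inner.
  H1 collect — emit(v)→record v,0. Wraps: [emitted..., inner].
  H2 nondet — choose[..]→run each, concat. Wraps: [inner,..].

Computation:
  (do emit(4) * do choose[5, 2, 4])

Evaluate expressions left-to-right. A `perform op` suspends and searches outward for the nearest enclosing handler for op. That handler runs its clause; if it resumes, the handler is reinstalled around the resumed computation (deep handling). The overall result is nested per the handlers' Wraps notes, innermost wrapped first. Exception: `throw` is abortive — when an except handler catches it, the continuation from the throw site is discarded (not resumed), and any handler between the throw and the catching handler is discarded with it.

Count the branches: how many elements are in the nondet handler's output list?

Answer: 3

Evaluation trace:
emit(4) @ H1 ⇒ out+=4
choose[5, 2, 4] @ H2
  branch[0] choose=5:
    H0 returns 0
    H1 returns [4, 0]
    H2 returns [[4, 0]]
  branch[1] choose=2:
    H0 returns 0
    H1 returns [4, 0]
    H2 returns [[4, 0]]
  branch[2] choose=4:
    H0 returns 0
    H1 returns [4, 0]
    H2 returns [[4, 0]]
= [[4, 0], [4, 0], [4, 0]]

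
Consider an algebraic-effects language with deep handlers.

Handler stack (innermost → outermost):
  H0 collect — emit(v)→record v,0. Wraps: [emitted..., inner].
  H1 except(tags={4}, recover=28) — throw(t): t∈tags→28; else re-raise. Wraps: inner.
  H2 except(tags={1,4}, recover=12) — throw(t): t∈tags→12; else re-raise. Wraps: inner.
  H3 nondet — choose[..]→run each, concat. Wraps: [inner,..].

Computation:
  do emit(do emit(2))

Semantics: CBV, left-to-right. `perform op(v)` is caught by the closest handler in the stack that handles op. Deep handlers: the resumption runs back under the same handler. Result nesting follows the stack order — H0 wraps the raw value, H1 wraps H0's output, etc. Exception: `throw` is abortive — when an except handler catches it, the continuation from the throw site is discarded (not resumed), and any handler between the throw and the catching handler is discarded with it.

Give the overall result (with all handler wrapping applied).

Working:
emit(2) @ H0 ⇒ out+=2
emit(0) @ H0 ⇒ out+=0
H0 returns [2, 0, 0]
H1 returns [2, 0, 0]
H2 returns [2, 0, 0]
H3 returns [[2, 0, 0]]
= [[2, 0, 0]]

Answer: [[2, 0, 0]]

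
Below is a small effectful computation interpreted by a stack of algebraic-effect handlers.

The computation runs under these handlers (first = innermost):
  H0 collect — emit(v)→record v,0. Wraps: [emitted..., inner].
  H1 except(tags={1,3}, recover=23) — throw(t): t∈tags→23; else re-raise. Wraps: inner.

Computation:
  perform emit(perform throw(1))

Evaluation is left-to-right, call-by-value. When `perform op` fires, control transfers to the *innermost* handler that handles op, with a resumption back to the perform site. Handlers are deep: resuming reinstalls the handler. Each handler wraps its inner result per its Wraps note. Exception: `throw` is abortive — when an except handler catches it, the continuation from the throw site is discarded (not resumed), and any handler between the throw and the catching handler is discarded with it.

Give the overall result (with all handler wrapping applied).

Step-by-step:
throw(1) @ H1 caught ⇒ 23
= 23

Answer: 23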